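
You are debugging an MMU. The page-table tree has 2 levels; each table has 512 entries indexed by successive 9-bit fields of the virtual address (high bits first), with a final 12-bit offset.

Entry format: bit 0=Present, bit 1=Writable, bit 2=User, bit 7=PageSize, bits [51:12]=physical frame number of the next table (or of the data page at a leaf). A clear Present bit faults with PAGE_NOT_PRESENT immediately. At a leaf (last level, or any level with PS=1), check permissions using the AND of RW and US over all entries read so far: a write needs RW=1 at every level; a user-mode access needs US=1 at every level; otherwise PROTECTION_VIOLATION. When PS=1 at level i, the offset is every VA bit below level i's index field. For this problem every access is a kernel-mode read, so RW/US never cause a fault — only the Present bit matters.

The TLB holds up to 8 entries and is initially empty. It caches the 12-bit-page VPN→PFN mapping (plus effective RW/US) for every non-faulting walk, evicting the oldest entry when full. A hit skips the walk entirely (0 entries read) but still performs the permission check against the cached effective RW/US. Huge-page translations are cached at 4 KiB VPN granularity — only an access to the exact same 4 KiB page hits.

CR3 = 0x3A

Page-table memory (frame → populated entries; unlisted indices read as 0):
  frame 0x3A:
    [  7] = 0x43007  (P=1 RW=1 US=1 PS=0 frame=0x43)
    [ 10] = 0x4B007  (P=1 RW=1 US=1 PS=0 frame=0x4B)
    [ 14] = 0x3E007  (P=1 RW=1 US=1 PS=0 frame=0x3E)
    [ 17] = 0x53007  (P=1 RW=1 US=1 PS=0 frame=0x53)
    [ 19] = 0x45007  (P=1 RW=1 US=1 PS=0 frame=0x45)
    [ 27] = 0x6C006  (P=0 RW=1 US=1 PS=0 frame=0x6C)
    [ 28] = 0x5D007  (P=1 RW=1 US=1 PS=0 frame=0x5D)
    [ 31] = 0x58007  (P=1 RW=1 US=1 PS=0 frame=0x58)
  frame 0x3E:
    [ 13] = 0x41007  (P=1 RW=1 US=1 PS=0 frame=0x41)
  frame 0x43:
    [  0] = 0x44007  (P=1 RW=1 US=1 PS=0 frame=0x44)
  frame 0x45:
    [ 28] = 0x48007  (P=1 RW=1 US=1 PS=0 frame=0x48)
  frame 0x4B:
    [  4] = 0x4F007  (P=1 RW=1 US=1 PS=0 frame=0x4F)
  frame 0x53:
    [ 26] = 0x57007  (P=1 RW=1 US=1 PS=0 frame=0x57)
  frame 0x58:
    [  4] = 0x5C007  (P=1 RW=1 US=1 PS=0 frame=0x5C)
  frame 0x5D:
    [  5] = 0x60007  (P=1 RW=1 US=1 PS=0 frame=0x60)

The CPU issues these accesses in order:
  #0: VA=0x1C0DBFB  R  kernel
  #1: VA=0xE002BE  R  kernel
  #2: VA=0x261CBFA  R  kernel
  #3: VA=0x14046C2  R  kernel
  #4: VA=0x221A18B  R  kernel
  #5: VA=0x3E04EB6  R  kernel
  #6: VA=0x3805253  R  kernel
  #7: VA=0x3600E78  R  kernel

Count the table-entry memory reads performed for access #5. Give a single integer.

Walk each access:
#0 VA=0x1C0DBFB (r,kernel):
  lvl0: tbl 0x3A, slot 14 ⇒ 0x3E007 (P1/RW1/US1/PS0)
  lvl1: tbl 0x3E, slot 13 ⇒ 0x41007 (P1/RW1/US1/PS0)
  → PA=0x41BFB  (2 entries read)
#1 VA=0xE002BE (r,kernel):
  lvl0: tbl 0x3A, slot 7 ⇒ 0x43007 (P1/RW1/US1/PS0)
  lvl1: tbl 0x43, slot 0 ⇒ 0x44007 (P1/RW1/US1/PS0)
  → PA=0x442BE  (2 entries read)
#2 VA=0x261CBFA (r,kernel):
  lvl0: tbl 0x3A, slot 19 ⇒ 0x45007 (P1/RW1/US1/PS0)
  lvl1: tbl 0x45, slot 28 ⇒ 0x48007 (P1/RW1/US1/PS0)
  → PA=0x48BFA  (2 entries read)
#3 VA=0x14046C2 (r,kernel):
  lvl0: tbl 0x3A, slot 10 ⇒ 0x4B007 (P1/RW1/US1/PS0)
  lvl1: tbl 0x4B, slot 4 ⇒ 0x4F007 (P1/RW1/US1/PS0)
  → PA=0x4F6C2  (2 entries read)
#4 VA=0x221A18B (r,kernel):
  lvl0: tbl 0x3A, slot 17 ⇒ 0x53007 (P1/RW1/US1/PS0)
  lvl1: tbl 0x53, slot 26 ⇒ 0x57007 (P1/RW1/US1/PS0)
  → PA=0x5718B  (2 entries read)
#5 VA=0x3E04EB6 (r,kernel):
  lvl0: tbl 0x3A, slot 31 ⇒ 0x58007 (P1/RW1/US1/PS0)
  lvl1: tbl 0x58, slot 4 ⇒ 0x5C007 (P1/RW1/US1/PS0)
  → PA=0x5CEB6  (2 entries read)
#6 VA=0x3805253 (r,kernel):
  lvl0: tbl 0x3A, slot 28 ⇒ 0x5D007 (P1/RW1/US1/PS0)
  lvl1: tbl 0x5D, slot 5 ⇒ 0x60007 (P1/RW1/US1/PS0)
  → PA=0x60253  (2 entries read)
#7 VA=0x3600E78 (r,kernel):
  lvl0: tbl 0x3A, slot 27 ⇒ 0x6C006 (P0/RW1/US1/PS0)
  ⇒ fault: PAGE_NOT_PRESENT  — 1 lookups

Entries read for #5: 2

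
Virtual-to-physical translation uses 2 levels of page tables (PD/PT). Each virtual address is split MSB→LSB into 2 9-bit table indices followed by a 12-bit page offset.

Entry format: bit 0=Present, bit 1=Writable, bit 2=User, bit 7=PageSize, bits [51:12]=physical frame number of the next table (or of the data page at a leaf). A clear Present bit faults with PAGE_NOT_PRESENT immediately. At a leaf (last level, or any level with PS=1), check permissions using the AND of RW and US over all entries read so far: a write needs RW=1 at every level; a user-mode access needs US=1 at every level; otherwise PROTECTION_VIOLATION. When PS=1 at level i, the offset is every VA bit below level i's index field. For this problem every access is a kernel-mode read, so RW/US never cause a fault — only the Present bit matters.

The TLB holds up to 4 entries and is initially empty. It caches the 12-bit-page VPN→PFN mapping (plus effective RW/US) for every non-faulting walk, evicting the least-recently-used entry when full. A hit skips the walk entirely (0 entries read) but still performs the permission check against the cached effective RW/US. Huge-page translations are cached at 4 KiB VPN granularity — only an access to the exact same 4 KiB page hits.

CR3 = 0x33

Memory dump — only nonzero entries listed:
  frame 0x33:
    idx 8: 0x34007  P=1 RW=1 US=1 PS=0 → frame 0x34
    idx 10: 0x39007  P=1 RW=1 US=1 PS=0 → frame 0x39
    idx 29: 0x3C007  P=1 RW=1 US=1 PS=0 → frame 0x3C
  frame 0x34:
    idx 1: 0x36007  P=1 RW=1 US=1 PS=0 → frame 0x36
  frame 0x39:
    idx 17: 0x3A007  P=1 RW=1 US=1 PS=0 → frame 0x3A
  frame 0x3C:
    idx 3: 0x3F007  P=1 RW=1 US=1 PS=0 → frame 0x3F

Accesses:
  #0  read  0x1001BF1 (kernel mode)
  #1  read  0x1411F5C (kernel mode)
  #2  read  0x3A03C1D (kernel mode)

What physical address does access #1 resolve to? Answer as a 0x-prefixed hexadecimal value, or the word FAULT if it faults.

Trace:
#0 VA=0x1001BF1 (r,kernel):
  lvl0: tbl 0x33, slot 8 ⇒ 0x34007 (P1/RW1/US1/PS0)
  lvl1: tbl 0x34, slot 1 ⇒ 0x36007 (P1/RW1/US1/PS0)
  ⇒ phys 0x36BF1  [2 reads]
#1 VA=0x1411F5C (r,kernel):
  lvl0: tbl 0x33, slot 10 ⇒ 0x39007 (P1/RW1/US1/PS0)
  lvl1: tbl 0x39, slot 17 ⇒ 0x3A007 (P1/RW1/US1/PS0)
  ⇒ phys 0x3AF5C  [2 reads]
#2 VA=0x3A03C1D (r,kernel):
  lvl0: tbl 0x33, slot 29 ⇒ 0x3C007 (P1/RW1/US1/PS0)
  lvl1: tbl 0x3C, slot 3 ⇒ 0x3F007 (P1/RW1/US1/PS0)
  ⇒ phys 0x3FC1D  [2 reads]

Access #1 PA: 0x3AF5C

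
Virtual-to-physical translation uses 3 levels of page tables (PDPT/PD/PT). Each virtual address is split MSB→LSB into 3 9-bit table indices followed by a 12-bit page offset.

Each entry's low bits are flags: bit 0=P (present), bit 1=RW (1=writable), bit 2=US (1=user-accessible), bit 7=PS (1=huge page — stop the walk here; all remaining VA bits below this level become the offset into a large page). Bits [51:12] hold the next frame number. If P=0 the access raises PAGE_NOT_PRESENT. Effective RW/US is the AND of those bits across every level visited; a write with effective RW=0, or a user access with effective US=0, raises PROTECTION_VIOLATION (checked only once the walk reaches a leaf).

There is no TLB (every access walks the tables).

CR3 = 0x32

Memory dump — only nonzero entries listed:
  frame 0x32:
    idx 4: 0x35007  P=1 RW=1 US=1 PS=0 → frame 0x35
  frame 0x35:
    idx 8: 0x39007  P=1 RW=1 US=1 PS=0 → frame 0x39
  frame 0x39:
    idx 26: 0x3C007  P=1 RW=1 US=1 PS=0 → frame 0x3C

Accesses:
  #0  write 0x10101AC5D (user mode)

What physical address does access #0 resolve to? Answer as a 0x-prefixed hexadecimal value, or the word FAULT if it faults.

Trace:
#0 VA=0x10101AC5D (w,user):
  lvl0: tbl 0x32, slot 4 ⇒ 0x35007 (P1/RW1/US1/PS0)
  lvl1: tbl 0x35, slot 8 ⇒ 0x39007 (P1/RW1/US1/PS0)
  lvl2: tbl 0x39, slot 26 ⇒ 0x3C007 (P1/RW1/US1/PS0)
  ⇒ phys 0x3CC5D  [3 reads]

Access #0 PA: 0x3CC5D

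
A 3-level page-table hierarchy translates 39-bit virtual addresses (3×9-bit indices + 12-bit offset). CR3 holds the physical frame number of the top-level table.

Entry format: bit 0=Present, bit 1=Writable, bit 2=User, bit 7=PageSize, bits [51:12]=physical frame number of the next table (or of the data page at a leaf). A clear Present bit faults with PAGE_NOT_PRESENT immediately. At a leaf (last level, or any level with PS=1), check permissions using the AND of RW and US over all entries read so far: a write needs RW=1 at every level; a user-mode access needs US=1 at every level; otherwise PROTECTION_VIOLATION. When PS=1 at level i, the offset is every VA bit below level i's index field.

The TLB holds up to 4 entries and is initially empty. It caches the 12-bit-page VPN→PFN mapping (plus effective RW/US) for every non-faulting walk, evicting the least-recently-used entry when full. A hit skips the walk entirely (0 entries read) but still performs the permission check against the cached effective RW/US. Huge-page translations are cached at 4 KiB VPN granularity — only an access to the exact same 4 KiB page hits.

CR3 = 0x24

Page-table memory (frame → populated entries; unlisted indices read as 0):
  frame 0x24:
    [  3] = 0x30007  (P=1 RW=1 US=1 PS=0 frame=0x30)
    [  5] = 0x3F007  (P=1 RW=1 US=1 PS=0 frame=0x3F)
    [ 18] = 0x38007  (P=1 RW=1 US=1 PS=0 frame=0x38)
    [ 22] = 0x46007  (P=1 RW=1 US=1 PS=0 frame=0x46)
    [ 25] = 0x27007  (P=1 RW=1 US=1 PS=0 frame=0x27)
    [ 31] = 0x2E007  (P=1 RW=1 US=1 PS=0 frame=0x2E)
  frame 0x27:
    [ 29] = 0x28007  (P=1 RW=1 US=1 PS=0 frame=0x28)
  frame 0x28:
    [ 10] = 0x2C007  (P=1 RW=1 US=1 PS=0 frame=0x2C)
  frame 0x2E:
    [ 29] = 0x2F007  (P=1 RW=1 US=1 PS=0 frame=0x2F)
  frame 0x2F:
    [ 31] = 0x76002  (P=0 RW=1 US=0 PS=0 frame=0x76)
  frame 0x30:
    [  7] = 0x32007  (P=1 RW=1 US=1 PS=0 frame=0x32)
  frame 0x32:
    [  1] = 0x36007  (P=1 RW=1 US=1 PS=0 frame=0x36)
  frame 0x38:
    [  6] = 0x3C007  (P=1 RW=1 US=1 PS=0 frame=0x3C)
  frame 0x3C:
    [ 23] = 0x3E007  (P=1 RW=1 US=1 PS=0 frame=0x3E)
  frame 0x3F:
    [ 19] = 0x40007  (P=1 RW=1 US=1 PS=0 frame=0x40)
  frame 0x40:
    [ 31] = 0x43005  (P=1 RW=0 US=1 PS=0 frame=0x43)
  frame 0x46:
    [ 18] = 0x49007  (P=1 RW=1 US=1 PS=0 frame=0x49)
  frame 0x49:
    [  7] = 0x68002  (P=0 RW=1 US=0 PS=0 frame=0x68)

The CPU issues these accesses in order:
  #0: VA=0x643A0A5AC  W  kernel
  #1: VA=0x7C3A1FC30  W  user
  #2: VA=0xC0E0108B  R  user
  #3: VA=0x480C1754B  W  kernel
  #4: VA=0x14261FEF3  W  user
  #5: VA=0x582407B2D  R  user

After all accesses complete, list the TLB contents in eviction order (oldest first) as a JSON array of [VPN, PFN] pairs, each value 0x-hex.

Walk each access:
#0 VA=0x643A0A5AC (w,kernel):
  L0: frame=0x24 idx=25 entry=0x27007 [P=1 RW=1 US=1 PS=0]
  L1: frame=0x27 idx=29 entry=0x28007 [P=1 RW=1 US=1 PS=0]
  L2: frame=0x28 idx=10 entry=0x2C007 [P=1 RW=1 US=1 PS=0]
  → PA=0x2C5AC  (3 entries read)
#1 VA=0x7C3A1FC30 (w,user):
  L0: frame=0x24 idx=31 entry=0x2E007 [P=1 RW=1 US=1 PS=0]
  L1: frame=0x2E idx=29 entry=0x2F007 [P=1 RW=1 US=1 PS=0]
  L2: frame=0x2F idx=31 entry=0x76002 [P=0 RW=1 US=0 PS=0]
  ✗ PAGE_NOT_PRESENT  [3 reads]
#2 VA=0xC0E0108B (r,user):
  L0: frame=0x24 idx=3 entry=0x30007 [P=1 RW=1 US=1 PS=0]
  L1: frame=0x30 idx=7 entry=0x32007 [P=1 RW=1 US=1 PS=0]
  L2: frame=0x32 idx=1 entry=0x36007 [P=1 RW=1 US=1 PS=0]
  → PA=0x3608B  (3 entries read)
#3 VA=0x480C1754B (w,kernel):
  L0: frame=0x24 idx=18 entry=0x38007 [P=1 RW=1 US=1 PS=0]
  L1: frame=0x38 idx=6 entry=0x3C007 [P=1 RW=1 US=1 PS=0]
  L2: frame=0x3C idx=23 entry=0x3E007 [P=1 RW=1 US=1 PS=0]
  → PA=0x3E54B  (3 entries read)
#4 VA=0x14261FEF3 (w,user):
  L0: frame=0x24 idx=5 entry=0x3F007 [P=1 RW=1 US=1 PS=0]
  L1: frame=0x3F idx=19 entry=0x40007 [P=1 RW=1 US=1 PS=0]
  L2: frame=0x40 idx=31 entry=0x43005 [P=1 RW=0 US=1 PS=0]
  ✗ PROTECTION_VIOLATION  [3 reads]
#5 VA=0x582407B2D (r,user):
  L0: frame=0x24 idx=22 entry=0x46007 [P=1 RW=1 US=1 PS=0]
  L1: frame=0x46 idx=18 entry=0x49007 [P=1 RW=1 US=1 PS=0]
  L2: frame=0x49 idx=7 entry=0x68002 [P=0 RW=1 US=0 PS=0]
  ✗ PAGE_NOT_PRESENT  [3 reads]

TLB: [["0x643A0A", "0x2C"], ["0xC0E01", "0x36"], ["0x480C17", "0x3E"]]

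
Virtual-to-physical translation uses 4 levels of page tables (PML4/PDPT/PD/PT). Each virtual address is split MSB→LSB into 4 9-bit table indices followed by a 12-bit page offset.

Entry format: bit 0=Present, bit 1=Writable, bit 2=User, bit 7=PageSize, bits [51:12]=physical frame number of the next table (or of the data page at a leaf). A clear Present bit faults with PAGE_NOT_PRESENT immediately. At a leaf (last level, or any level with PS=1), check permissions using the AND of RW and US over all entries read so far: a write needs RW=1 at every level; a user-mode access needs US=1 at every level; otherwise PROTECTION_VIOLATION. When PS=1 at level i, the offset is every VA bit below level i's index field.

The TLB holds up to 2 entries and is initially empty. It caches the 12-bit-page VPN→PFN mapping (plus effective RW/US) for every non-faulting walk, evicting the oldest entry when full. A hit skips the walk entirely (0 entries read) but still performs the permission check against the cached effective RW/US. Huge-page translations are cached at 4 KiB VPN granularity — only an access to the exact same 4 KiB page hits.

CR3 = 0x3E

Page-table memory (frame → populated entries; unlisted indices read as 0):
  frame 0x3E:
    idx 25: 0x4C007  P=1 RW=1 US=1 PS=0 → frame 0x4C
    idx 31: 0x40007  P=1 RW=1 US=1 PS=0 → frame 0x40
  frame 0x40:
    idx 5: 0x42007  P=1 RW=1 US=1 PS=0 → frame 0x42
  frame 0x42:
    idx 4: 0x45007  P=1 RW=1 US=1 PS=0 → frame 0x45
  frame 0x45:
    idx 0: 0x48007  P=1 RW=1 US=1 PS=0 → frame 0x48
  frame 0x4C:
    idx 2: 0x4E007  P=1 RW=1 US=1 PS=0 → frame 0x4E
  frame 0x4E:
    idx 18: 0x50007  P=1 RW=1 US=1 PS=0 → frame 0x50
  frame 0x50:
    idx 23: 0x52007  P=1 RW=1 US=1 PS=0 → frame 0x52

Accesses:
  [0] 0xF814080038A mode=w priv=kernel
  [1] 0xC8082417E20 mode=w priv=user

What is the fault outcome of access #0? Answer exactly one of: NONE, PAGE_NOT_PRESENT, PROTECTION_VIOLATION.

Per-access translation:
#0 VA=0xF814080038A (w,kernel):
  lvl0: tbl 0x3E, slot 31 ⇒ 0x40007 (P1/RW1/US1/PS0)
  lvl1: tbl 0x40, slot 5 ⇒ 0x42007 (P1/RW1/US1/PS0)
  lvl2: tbl 0x42, slot 4 ⇒ 0x45007 (P1/RW1/US1/PS0)
  lvl3: tbl 0x45, slot 0 ⇒ 0x48007 (P1/RW1/US1/PS0)
  → PA=0x4838A  (4 entries read)
#1 VA=0xC8082417E20 (w,user):
  lvl0: tbl 0x3E, slot 25 ⇒ 0x4C007 (P1/RW1/US1/PS0)
  lvl1: tbl 0x4C, slot 2 ⇒ 0x4E007 (P1/RW1/US1/PS0)
  lvl2: tbl 0x4E, slot 18 ⇒ 0x50007 (P1/RW1/US1/PS0)
  lvl3: tbl 0x50, slot 23 ⇒ 0x52007 (P1/RW1/US1/PS0)
  → PA=0x52E20  (4 entries read)

Access #0 fault: NONE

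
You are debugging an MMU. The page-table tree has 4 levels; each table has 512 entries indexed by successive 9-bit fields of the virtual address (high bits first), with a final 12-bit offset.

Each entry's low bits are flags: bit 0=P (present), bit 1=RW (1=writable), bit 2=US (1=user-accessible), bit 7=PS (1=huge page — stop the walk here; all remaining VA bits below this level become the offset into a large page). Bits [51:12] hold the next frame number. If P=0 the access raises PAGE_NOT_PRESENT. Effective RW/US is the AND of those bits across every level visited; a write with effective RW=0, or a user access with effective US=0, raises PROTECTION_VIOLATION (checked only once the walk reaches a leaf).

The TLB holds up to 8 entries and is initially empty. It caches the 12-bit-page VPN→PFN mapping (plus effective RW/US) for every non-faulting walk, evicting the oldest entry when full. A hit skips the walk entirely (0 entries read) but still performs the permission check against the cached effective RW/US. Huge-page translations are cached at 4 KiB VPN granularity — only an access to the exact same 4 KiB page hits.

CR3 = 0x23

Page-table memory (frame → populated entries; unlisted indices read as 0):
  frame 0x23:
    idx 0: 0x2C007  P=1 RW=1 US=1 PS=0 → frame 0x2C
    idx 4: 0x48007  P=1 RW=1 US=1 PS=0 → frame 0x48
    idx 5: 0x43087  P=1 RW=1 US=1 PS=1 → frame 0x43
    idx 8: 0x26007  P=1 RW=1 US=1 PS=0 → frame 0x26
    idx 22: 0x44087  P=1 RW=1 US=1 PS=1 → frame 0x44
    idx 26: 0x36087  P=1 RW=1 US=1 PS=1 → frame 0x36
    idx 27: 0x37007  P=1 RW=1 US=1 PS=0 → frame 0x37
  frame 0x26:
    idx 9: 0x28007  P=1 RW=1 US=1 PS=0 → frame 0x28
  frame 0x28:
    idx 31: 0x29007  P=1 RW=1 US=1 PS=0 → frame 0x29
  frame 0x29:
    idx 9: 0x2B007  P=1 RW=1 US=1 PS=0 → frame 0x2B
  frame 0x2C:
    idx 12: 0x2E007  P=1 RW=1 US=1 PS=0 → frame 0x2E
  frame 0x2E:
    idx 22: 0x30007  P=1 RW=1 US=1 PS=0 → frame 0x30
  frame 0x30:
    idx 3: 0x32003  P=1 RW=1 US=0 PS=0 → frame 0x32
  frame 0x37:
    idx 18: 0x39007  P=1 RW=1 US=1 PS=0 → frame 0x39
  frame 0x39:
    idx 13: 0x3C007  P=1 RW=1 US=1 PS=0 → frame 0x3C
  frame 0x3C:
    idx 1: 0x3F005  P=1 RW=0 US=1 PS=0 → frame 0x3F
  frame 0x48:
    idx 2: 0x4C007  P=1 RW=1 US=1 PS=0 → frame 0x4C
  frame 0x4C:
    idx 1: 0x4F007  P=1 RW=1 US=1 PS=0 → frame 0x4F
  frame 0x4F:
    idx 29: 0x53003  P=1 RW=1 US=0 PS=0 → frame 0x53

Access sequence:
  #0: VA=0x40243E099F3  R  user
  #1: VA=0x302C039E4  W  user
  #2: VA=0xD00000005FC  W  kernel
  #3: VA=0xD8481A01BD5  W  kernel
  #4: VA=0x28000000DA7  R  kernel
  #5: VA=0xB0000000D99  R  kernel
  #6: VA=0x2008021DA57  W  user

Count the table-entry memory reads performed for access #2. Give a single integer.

Trace:
#0 VA=0x40243E099F3 (r,user):
  L0: frame=0x23 idx=8 entry=0x26007 [P=1 RW=1 US=1 PS=0]
  L1: frame=0x26 idx=9 entry=0x28007 [P=1 RW=1 US=1 PS=0]
  L2: frame=0x28 idx=31 entry=0x29007 [P=1 RW=1 US=1 PS=0]
  L3: frame=0x29 idx=9 entry=0x2B007 [P=1 RW=1 US=1 PS=0]
  → PA=0x2B9F3  (4 entries read)
#1 VA=0x302C039E4 (w,user):
  L0: frame=0x23 idx=0 entry=0x2C007 [P=1 RW=1 US=1 PS=0]
  L1: frame=0x2C idx=12 entry=0x2E007 [P=1 RW=1 US=1 PS=0]
  L2: frame=0x2E idx=22 entry=0x30007 [P=1 RW=1 US=1 PS=0]
  L3: frame=0x30 idx=3 entry=0x32003 [P=1 RW=1 US=0 PS=0]
  ✗ PROTECTION_VIOLATION  [4 reads]
#2 VA=0xD00000005FC (w,kernel):
  L0: frame=0x23 idx=26 entry=0x36087 [P=1 RW=1 US=1 PS=1]
  → PA=0x365FC (huge @L0)  (1 entries read)
#3 VA=0xD8481A01BD5 (w,kernel):
  L0: frame=0x23 idx=27 entry=0x37007 [P=1 RW=1 US=1 PS=0]
  L1: frame=0x37 idx=18 entry=0x39007 [P=1 RW=1 US=1 PS=0]
  L2: frame=0x39 idx=13 entry=0x3C007 [P=1 RW=1 US=1 PS=0]
  L3: frame=0x3C idx=1 entry=0x3F005 [P=1 RW=0 US=1 PS=0]
  ✗ PROTECTION_VIOLATION  [4 reads]
#4 VA=0x28000000DA7 (r,kernel):
  L0: frame=0x23 idx=5 entry=0x43087 [P=1 RW=1 US=1 PS=1]
  → PA=0x43DA7 (huge @L0)  (1 entries read)
#5 VA=0xB0000000D99 (r,kernel):
  L0: frame=0x23 idx=22 entry=0x44087 [P=1 RW=1 US=1 PS=1]
  → PA=0x44D99 (huge @L0)  (1 entries read)
#6 VA=0x2008021DA57 (w,user):
  L0: frame=0x23 idx=4 entry=0x48007 [P=1 RW=1 US=1 PS=0]
  L1: frame=0x48 idx=2 entry=0x4C007 [P=1 RW=1 US=1 PS=0]
  L2: frame=0x4C idx=1 entry=0x4F007 [P=1 RW=1 US=1 PS=0]
  L3: frame=0x4F idx=29 entry=0x53003 [P=1 RW=1 US=0 PS=0]
  ✗ PROTECTION_VIOLATION  [4 reads]

Entries read for #2: 1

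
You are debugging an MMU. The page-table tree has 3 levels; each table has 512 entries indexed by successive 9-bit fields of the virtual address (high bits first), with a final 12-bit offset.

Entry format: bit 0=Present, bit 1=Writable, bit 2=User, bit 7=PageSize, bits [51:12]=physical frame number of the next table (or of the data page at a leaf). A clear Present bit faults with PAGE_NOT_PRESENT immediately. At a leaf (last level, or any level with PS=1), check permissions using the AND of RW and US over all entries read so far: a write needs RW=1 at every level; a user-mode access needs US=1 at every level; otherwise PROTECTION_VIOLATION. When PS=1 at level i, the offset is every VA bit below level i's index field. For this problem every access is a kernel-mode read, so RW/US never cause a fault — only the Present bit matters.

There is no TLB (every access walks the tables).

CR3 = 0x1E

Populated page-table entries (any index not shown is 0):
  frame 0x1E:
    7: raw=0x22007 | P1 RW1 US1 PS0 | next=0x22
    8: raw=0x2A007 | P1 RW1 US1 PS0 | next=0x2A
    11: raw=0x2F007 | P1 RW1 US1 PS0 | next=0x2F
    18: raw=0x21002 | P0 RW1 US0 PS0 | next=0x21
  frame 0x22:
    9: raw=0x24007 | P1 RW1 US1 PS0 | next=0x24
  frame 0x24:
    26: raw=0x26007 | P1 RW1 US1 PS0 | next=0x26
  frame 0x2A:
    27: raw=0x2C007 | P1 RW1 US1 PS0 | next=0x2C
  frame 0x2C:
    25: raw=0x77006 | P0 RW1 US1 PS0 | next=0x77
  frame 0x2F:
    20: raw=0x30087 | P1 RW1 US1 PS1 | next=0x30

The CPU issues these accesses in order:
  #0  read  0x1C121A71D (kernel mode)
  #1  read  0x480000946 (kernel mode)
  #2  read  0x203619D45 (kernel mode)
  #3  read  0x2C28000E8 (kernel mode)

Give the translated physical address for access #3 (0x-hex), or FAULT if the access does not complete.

Walk each access:
#0 VA=0x1C121A71D (r,kernel):
  L0 @0x1E[7] → 0x22007  P=1,RW=1,US=1,PS=0
  L1 @0x22[9] → 0x24007  P=1,RW=1,US=1,PS=0
  L2 @0x24[26] → 0x26007  P=1,RW=1,US=1,PS=0
  ✓ 0x2671D  — 3 lookups
#1 VA=0x480000946 (r,kernel):
  L0 @0x1E[18] → 0x21002  P=0,RW=1,US=0,PS=0
  → PAGE_NOT_PRESENT  (1 entries read)
#2 VA=0x203619D45 (r,kernel):
  L0 @0x1E[8] → 0x2A007  P=1,RW=1,US=1,PS=0
  L1 @0x2A[27] → 0x2C007  P=1,RW=1,US=1,PS=0
  L2 @0x2C[25] → 0x77006  P=0,RW=1,US=1,PS=0
  → PAGE_NOT_PRESENT  (3 entries read)
#3 VA=0x2C28000E8 (r,kernel):
  L0 @0x1E[11] → 0x2F007  P=1,RW=1,US=1,PS=0
  L1 @0x2F[20] → 0x30087  P=1,RW=1,US=1,PS=1
  ✓ 0x300E8 (huge @L1)  — 2 lookups

Access #3 PA: 0x300E8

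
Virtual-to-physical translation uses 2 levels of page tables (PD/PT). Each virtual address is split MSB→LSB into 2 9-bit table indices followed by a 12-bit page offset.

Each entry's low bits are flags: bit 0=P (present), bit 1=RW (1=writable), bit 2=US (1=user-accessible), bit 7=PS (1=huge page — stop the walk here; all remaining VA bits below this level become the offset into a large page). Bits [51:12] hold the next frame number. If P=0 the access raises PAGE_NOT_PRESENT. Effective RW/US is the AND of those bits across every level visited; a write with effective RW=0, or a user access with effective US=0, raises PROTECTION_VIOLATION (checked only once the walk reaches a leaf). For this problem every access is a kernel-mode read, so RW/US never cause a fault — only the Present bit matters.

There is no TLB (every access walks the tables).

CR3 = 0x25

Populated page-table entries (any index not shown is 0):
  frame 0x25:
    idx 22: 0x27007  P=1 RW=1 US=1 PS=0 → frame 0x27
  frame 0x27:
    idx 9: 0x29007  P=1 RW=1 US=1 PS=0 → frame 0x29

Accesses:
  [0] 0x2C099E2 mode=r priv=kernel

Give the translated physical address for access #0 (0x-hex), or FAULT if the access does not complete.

Walk each access:
#0 VA=0x2C099E2 (r,kernel):
  L0: frame=0x25 idx=22 entry=0x27007 [P=1 RW=1 US=1 PS=0]
  L1: frame=0x27 idx=9 entry=0x29007 [P=1 RW=1 US=1 PS=0]
  ✓ 0x299E2  — 2 lookups

Access #0 PA: 0x299E2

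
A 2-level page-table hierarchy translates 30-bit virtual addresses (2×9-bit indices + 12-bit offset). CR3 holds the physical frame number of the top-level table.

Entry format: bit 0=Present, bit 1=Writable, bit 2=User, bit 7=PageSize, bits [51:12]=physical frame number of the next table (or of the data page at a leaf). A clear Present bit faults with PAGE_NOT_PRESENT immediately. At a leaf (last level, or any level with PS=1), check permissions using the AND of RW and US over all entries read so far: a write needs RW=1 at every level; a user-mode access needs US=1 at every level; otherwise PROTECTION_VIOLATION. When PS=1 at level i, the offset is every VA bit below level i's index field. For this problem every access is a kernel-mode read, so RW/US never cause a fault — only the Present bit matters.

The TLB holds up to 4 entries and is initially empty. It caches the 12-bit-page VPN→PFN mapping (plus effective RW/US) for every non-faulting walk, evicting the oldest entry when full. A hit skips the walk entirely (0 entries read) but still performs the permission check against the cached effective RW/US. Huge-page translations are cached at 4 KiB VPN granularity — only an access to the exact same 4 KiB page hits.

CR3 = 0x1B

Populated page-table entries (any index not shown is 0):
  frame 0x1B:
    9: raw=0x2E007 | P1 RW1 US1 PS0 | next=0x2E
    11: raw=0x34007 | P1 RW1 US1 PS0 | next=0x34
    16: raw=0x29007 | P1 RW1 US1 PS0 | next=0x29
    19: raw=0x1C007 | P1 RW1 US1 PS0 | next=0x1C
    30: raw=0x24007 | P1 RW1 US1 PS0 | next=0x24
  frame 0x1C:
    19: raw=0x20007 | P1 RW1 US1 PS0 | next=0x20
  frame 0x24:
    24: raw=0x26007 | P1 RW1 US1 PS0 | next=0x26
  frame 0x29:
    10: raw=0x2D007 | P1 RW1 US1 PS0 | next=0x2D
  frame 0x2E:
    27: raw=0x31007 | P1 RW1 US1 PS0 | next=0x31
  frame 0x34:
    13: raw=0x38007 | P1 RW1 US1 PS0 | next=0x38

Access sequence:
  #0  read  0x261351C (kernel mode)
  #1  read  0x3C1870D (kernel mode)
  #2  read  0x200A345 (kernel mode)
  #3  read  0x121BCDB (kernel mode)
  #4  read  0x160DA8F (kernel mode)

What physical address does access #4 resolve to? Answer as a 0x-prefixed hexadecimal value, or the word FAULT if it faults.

Per-access translation:
#0 VA=0x261351C (r,kernel):
  [0] read 0x1B idx=19: raw=0x1C007 flags P=1 W=1 U=1 S=0
  [1] read 0x1C idx=19: raw=0x20007 flags P=1 W=1 U=1 S=0
  ⇒ phys 0x2051C  [2 reads]
#1 VA=0x3C1870D (r,kernel):
  [0] read 0x1B idx=30: raw=0x24007 flags P=1 W=1 U=1 S=0
  [1] read 0x24 idx=24: raw=0x26007 flags P=1 W=1 U=1 S=0
  ⇒ phys 0x2670D  [2 reads]
#2 VA=0x200A345 (r,kernel):
  [0] read 0x1B idx=16: raw=0x29007 flags P=1 W=1 U=1 S=0
  [1] read 0x29 idx=10: raw=0x2D007 flags P=1 W=1 U=1 S=0
  ⇒ phys 0x2D345  [2 reads]
#3 VA=0x121BCDB (r,kernel):
  [0] read 0x1B idx=9: raw=0x2E007 flags P=1 W=1 U=1 S=0
  [1] read 0x2E idx=27: raw=0x31007 flags P=1 W=1 U=1 S=0
  ⇒ phys 0x31CDB  [2 reads]
#4 VA=0x160DA8F (r,kernel):
  [0] read 0x1B idx=11: raw=0x34007 flags P=1 W=1 U=1 S=0
  [1] read 0x34 idx=13: raw=0x38007 flags P=1 W=1 U=1 S=0
  ⇒ phys 0x38A8F  [2 reads]

Access #4 PA: 0x38A8F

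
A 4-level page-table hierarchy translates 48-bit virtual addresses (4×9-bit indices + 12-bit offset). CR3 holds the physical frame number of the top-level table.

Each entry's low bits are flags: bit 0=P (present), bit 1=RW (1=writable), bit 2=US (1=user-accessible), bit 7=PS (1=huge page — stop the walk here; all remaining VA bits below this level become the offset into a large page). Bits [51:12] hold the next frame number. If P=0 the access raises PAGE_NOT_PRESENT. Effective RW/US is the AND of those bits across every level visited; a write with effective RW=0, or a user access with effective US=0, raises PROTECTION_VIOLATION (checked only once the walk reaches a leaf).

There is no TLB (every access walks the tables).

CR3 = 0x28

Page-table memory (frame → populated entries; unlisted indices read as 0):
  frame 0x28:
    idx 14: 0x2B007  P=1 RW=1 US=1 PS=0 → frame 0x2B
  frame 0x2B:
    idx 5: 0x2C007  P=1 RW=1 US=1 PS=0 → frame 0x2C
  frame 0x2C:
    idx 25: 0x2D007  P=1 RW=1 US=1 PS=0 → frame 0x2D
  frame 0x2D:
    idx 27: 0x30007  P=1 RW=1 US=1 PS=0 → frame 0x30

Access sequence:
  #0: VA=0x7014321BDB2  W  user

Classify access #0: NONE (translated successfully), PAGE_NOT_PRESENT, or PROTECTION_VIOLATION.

Per-access translation:
#0 VA=0x7014321BDB2 (w,user):
  [0] read 0x28 idx=14: raw=0x2B007 flags P=1 W=1 U=1 S=0
  [1] read 0x2B idx=5: raw=0x2C007 flags P=1 W=1 U=1 S=0
  [2] read 0x2C idx=25: raw=0x2D007 flags P=1 W=1 U=1 S=0
  [3] read 0x2D idx=27: raw=0x30007 flags P=1 W=1 U=1 S=0
  ⇒ phys 0x30DB2  [4 reads]

Access #0 fault: NONE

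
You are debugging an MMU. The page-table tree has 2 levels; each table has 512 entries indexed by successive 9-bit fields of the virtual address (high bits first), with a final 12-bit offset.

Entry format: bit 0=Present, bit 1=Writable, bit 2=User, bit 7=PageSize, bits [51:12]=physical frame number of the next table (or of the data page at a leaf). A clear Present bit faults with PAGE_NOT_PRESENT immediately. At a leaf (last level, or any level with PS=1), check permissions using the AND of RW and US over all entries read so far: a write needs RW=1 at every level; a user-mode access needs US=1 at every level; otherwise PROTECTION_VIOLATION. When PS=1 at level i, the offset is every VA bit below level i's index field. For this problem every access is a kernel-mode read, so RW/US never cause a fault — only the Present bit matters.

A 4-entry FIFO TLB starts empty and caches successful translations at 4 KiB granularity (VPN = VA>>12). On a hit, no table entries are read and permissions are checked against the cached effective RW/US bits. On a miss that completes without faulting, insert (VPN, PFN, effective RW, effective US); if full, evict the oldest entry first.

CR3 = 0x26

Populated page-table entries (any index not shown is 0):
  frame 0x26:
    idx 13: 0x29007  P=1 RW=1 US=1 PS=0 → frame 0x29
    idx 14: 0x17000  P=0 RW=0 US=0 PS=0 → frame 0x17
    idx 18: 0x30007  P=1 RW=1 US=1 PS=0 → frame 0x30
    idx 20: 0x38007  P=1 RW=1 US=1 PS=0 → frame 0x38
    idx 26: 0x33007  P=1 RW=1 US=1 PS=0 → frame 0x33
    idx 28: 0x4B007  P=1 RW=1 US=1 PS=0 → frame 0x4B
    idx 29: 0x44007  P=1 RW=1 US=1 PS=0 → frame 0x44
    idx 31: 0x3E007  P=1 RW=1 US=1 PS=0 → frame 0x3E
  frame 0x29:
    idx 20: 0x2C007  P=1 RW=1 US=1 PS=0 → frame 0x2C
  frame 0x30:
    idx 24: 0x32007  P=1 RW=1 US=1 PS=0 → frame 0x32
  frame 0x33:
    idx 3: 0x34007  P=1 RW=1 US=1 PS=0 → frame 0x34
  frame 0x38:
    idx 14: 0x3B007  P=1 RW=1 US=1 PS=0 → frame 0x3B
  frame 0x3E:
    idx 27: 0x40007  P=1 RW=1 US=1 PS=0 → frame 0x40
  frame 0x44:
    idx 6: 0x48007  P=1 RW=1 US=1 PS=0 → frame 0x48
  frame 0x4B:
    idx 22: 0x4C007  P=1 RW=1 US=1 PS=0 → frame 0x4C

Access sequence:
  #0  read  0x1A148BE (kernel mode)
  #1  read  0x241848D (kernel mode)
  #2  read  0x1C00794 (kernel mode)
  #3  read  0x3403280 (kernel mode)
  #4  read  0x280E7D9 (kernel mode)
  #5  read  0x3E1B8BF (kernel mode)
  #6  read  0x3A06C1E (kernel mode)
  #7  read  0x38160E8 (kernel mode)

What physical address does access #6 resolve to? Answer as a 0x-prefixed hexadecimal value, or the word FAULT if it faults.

Per-access translation:
#0 VA=0x1A148BE (r,kernel):
  L0: frame=0x26 idx=13 entry=0x29007 [P=1 RW=1 US=1 PS=0]
  L1: frame=0x29 idx=20 entry=0x2C007 [P=1 RW=1 US=1 PS=0]
  → PA=0x2C8BE  (2 entries read)
#1 VA=0x241848D (r,kernel):
  L0: frame=0x26 idx=18 entry=0x30007 [P=1 RW=1 US=1 PS=0]
  L1: frame=0x30 idx=24 entry=0x32007 [P=1 RW=1 US=1 PS=0]
  → PA=0x3248D  (2 entries read)
#2 VA=0x1C00794 (r,kernel):
  L0: frame=0x26 idx=14 entry=0x17000 [P=0 RW=0 US=0 PS=0]
  ⇒ fault: PAGE_NOT_PRESENT  — 1 lookups
#3 VA=0x3403280 (r,kernel):
  L0: frame=0x26 idx=26 entry=0x33007 [P=1 RW=1 US=1 PS=0]
  L1: frame=0x33 idx=3 entry=0x34007 [P=1 RW=1 US=1 PS=0]
  → PA=0x34280  (2 entries read)
#4 VA=0x280E7D9 (r,kernel):
  L0: frame=0x26 idx=20 entry=0x38007 [P=1 RW=1 US=1 PS=0]
  L1: frame=0x38 idx=14 entry=0x3B007 [P=1 RW=1 US=1 PS=0]
  → PA=0x3B7D9  (2 entries read)
#5 VA=0x3E1B8BF (r,kernel):
  L0: frame=0x26 idx=31 entry=0x3E007 [P=1 RW=1 US=1 PS=0]
  L1: frame=0x3E idx=27 entry=0x40007 [P=1 RW=1 US=1 PS=0]
  → PA=0x408BF  (2 entries read)
#6 VA=0x3A06C1E (r,kernel):
  L0: frame=0x26 idx=29 entry=0x44007 [P=1 RW=1 US=1 PS=0]
  L1: frame=0x44 idx=6 entry=0x48007 [P=1 RW=1 US=1 PS=0]
  → PA=0x48C1E  (2 entries read)
#7 VA=0x38160E8 (r,kernel):
  L0: frame=0x26 idx=28 entry=0x4B007 [P=1 RW=1 US=1 PS=0]
  L1: frame=0x4B idx=22 entry=0x4C007 [P=1 RW=1 US=1 PS=0]
  → PA=0x4C0E8  (2 entries read)

Access #6 PA: 0x48C1E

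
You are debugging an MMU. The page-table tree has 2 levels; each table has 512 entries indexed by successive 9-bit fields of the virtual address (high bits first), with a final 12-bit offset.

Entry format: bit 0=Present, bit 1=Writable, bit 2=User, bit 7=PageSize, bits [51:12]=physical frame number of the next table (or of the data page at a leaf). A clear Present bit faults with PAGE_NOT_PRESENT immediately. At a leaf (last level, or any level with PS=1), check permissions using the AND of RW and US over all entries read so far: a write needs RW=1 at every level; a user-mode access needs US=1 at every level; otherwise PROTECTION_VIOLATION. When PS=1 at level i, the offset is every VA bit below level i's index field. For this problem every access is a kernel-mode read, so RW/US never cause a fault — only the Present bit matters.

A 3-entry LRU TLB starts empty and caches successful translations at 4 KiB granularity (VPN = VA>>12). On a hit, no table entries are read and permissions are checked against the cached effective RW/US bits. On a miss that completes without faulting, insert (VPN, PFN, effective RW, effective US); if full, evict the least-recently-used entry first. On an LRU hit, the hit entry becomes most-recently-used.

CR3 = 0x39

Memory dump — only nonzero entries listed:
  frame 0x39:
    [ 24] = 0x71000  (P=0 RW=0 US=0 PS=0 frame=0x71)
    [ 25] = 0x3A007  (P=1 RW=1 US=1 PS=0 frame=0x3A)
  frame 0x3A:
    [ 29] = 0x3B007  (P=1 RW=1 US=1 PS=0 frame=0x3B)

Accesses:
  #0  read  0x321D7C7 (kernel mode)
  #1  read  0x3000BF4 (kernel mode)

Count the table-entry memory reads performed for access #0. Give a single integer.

Walk each access:
#0 VA=0x321D7C7 (r,kernel):
  [0] read 0x39 idx=25: raw=0x3A007 flags P=1 W=1 U=1 S=0
  [1] read 0x3A idx=29: raw=0x3B007 flags P=1 W=1 U=1 S=0
  ✓ 0x3B7C7  — 2 lookups
#1 VA=0x3000BF4 (r,kernel):
  [0] read 0x39 idx=24: raw=0x71000 flags P=0 W=0 U=0 S=0
  → PAGE_NOT_PRESENT  (1 entries read)

Entries read for #0: 2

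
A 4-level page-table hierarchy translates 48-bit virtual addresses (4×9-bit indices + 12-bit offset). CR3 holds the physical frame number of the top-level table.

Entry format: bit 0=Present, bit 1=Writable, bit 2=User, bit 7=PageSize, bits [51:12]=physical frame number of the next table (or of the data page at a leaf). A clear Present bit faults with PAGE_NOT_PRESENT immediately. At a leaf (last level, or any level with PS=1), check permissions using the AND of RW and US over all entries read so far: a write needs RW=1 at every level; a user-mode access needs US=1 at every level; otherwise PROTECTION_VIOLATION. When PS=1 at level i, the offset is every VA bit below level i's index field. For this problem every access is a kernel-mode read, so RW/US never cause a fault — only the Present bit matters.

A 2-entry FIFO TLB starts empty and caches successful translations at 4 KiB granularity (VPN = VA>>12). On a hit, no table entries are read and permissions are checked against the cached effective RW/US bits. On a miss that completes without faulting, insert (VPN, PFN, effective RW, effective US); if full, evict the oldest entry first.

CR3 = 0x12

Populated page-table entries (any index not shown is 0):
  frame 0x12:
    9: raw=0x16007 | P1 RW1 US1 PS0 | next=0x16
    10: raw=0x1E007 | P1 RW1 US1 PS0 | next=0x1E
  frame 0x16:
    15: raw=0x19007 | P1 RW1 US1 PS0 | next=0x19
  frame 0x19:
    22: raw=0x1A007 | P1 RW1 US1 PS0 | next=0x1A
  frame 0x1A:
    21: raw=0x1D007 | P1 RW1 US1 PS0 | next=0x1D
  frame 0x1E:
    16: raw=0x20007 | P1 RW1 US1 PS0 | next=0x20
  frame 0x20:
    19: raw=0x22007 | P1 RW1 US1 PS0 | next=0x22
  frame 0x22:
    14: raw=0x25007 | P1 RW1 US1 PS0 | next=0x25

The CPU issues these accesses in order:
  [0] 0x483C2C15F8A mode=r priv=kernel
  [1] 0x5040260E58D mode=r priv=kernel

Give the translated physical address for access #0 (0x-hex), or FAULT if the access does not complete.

Per-access translation:
#0 VA=0x483C2C15F8A (r,kernel):
  L0: frame=0x12 idx=9 entry=0x16007 [P=1 RW=1 US=1 PS=0]
  L1: frame=0x16 idx=15 entry=0x19007 [P=1 RW=1 US=1 PS=0]
  L2: frame=0x19 idx=22 entry=0x1A007 [P=1 RW=1 US=1 PS=0]
  L3: frame=0x1A idx=21 entry=0x1D007 [P=1 RW=1 US=1 PS=0]
  ✓ 0x1DF8A  — 4 lookups
#1 VA=0x5040260E58D (r,kernel):
  L0: frame=0x12 idx=10 entry=0x1E007 [P=1 RW=1 US=1 PS=0]
  L1: frame=0x1E idx=16 entry=0x20007 [P=1 RW=1 US=1 PS=0]
  L2: frame=0x20 idx=19 entry=0x22007 [P=1 RW=1 US=1 PS=0]
  L3: frame=0x22 idx=14 entry=0x25007 [P=1 RW=1 US=1 PS=0]
  ✓ 0x2558D  — 4 lookups

Access #0 PA: 0x1DF8A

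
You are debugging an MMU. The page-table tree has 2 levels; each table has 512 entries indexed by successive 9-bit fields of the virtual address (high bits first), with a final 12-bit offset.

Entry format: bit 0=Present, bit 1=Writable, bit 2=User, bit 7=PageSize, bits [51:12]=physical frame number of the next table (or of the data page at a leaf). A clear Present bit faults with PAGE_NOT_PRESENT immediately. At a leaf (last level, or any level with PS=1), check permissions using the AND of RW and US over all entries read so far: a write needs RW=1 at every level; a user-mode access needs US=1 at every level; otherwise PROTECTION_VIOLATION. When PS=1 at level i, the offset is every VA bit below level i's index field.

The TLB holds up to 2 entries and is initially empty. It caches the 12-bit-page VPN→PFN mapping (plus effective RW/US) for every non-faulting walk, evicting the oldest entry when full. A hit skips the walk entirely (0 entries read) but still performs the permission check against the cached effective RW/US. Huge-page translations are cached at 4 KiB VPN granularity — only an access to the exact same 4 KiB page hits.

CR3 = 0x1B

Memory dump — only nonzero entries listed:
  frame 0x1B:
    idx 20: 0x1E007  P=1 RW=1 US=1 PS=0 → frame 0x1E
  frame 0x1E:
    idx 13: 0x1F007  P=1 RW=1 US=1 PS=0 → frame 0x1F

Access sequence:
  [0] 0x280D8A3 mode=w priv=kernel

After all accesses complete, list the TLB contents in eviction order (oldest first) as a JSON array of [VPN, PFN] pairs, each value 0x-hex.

Per-access translation:
#0 VA=0x280D8A3 (w,kernel):
  L0: frame=0x1B idx=20 entry=0x1E007 [P=1 RW=1 US=1 PS=0]
  L1: frame=0x1E idx=13 entry=0x1F007 [P=1 RW=1 US=1 PS=0]
  ✓ 0x1F8A3  — 2 lookups

TLB: [["0x280D", "0x1F"]]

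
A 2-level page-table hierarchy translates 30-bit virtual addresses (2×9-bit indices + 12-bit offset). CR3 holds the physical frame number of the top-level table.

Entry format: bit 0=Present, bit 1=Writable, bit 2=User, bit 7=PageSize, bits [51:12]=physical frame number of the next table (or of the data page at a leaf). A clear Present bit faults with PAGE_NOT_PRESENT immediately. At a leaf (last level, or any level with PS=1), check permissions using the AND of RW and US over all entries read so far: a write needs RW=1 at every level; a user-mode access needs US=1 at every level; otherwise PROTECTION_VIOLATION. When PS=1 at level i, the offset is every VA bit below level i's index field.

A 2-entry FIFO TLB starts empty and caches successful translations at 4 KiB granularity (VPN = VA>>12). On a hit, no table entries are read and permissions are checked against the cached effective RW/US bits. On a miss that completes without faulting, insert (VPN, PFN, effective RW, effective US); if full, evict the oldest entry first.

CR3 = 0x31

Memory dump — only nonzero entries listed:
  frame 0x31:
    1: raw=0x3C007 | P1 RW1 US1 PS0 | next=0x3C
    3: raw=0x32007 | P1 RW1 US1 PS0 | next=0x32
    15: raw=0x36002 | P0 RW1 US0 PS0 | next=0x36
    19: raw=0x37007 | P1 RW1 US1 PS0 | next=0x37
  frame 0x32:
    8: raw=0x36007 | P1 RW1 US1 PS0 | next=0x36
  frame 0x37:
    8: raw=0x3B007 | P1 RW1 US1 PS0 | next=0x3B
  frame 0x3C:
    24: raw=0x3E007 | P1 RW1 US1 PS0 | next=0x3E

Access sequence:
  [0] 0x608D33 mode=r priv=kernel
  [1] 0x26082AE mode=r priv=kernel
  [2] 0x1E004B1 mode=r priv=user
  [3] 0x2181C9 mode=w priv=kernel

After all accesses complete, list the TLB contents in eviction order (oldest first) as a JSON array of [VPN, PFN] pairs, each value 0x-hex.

Per-access translation:
#0 VA=0x608D33 (r,kernel):
  L0: frame=0x31 idx=3 entry=0x32007 [P=1 RW=1 US=1 PS=0]
  L1: frame=0x32 idx=8 entry=0x36007 [P=1 RW=1 US=1 PS=0]
  ✓ 0x36D33  — 2 lookups
#1 VA=0x26082AE (r,kernel):
  L0: frame=0x31 idx=19 entry=0x37007 [P=1 RW=1 US=1 PS=0]
  L1: frame=0x37 idx=8 entry=0x3B007 [P=1 RW=1 US=1 PS=0]
  ✓ 0x3B2AE  — 2 lookups
#2 VA=0x1E004B1 (r,user):
  L0: frame=0x31 idx=15 entry=0x36002 [P=0 RW=1 US=0 PS=0]
  ⇒ fault: PAGE_NOT_PRESENT  — 1 lookups
#3 VA=0x2181C9 (w,kernel):
  L0: frame=0x31 idx=1 entry=0x3C007 [P=1 RW=1 US=1 PS=0]
  L1: frame=0x3C idx=24 entry=0x3E007 [P=1 RW=1 US=1 PS=0]
  ✓ 0x3E1C9  — 2 lookups

TLB: [["0x2608", "0x3B"], ["0x218", "0x3E"]]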